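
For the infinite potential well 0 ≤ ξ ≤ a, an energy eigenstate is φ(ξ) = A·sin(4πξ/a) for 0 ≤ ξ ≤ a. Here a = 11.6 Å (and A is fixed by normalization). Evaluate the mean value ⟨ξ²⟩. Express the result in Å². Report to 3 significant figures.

The expectation value is the |φ|²-weighted average of ξ^2: ∫ ξ^2|φ|² dξ.
Using sin²θ = (1 − cos 2θ)/2, since the A² factors cancel between numerator and denominator, ⟨ξ²⟩ = -a^2/(32·π^2) + a^2/3.
Putting a = 11.6 gives 44.43.

⟨ξ^2⟩ ≈ 44.4 Å^2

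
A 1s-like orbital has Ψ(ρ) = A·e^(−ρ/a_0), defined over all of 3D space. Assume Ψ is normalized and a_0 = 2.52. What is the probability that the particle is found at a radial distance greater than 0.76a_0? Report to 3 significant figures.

Integrate the radial probability density 4πρ²|Ψ|² over ρ > 0.76a_0.
The full normalization integral is A²·[π·a_0^3] = 1, fixing A².
Let u = ρ/a_0; then A², 4π and the length scale all cancel, so P = ∫_{0.76}^{∞} u^2·e^(-2·u) du ÷ ∫_{0}^{∞} u^2·e^(-2·u) du.
Using ∫ u^2·e^(-2·u) du = -(2·u^2 + 2·u + 1)·e^(-2·u)/4, the numerator is 2297·e^(-38/25)/2500 and the denominator is 1/4.
This evaluates to P = 0.8038.

P ≈ 0.804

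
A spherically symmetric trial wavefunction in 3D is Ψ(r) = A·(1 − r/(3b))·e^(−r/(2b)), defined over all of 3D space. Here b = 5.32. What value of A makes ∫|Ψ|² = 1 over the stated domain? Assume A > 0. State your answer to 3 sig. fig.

A ≈ 0.0282

The normalization condition is ∫|Ψ|² 4πr² dr = 1 from 0 to ∞.
The angular integral contributes 4π, leaving ∫₀^∞ r²|Ψ|² dr.
The integral (without the A² prefactor) comes out to 8·π·b^3/3.
Setting this equal to 1 gives A² = 1/(8·π·b^3/3).
With b = 5.32: A² = 0.0007928 and A = 0.02816.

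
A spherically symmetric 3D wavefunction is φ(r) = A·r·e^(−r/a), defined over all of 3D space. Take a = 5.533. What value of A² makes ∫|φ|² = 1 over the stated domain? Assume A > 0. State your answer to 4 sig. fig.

Require ∫ |φ|² 4πr² dr = 1 over the whole domain.
In 3D with spherical symmetry the volume element is 4πr² dr.
∫|φ|² 4πr² dr = A²·(3·π·a^5).
Setting this equal to 1 gives A² = 1/(3·π·a^5).
With a = 5.533: A² = 0.000020461 and A = 0.0045234.

A^2 ≈ 0.00002046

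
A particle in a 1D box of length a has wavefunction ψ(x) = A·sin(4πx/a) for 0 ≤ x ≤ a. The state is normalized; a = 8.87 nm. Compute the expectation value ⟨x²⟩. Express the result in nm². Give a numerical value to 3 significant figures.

⟨x²⟩ = ∫ x^2 |ψ|² dx over the full domain.
With ∫₀^a sin²(nπx/a) dx = a/2, evaluating both integrals, ⟨x²⟩ = -a^2/(32·π^2) + a^2/3.
Putting a = 8.87 gives 25.98.

⟨x^2⟩ ≈ 26.0 nm^2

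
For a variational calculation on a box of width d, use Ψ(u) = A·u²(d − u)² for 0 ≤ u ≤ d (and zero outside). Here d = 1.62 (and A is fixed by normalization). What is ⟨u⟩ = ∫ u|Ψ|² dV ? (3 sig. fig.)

By definition ⟨u⟩ = ∫ u |Ψ(u)|² du.
The ratio of the moment integral to the normalization integral gives ⟨u⟩ = d/2.
Putting d = 1.62 gives 0.8100.

⟨u⟩ ≈ 0.810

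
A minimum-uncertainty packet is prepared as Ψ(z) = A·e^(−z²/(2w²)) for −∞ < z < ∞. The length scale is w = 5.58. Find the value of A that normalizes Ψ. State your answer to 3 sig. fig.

Normalization requires ∫|Ψ|² dz = 1, integrated from −∞ to ∞.
Differentiating ∫e^(−αz²) dz = √(π/α) under α to get the higher moments, ∫|Ψ|² dz = A²·(√(π)·w).
Substituting w = 5.58 gives A² = 0.1011, so A = 0.3180.

A ≈ 0.318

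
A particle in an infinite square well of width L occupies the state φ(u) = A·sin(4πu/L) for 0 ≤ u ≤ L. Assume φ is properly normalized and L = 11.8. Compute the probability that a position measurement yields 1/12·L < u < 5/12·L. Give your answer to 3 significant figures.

P = ∫_{1/12·L}^{5/12·L} |φ(u)|² du.
The normalization integral ∫|φ|²du over the whole domain equals L/2·A², and A² cancels in the ratio.
Let t = u/L; then A² and the length scale cancel, so P = ∫_{1/12}^{5/12} sin(4·π·t)^2 dt ÷ ∫_{0}^{1} sin(4·π·t)^2 dt.
An antiderivative of sin(4·π·t)^2 is t/2 - sin(4·π·t)·cos(4·π·t)/(8·π); evaluating from 1/12 to 5/12 gives √(3)/(16·π) + 1/6, while the full integral is 1/2.
Evaluating gives P = (√(3)/8 + π/3)/π.

P ≈ 0.402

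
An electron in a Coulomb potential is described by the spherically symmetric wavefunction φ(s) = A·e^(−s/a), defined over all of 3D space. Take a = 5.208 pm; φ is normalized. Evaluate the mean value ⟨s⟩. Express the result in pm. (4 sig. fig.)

⟨s⟩ = ∫ s |φ|² 4πs² ds over the full domain.
The ratio of the moment integral to the normalization integral gives ⟨s⟩ = 3·a/2.
With a = 5.208, ⟨s⟩ = 7.8120.

⟨s⟩ ≈ 7.812 pm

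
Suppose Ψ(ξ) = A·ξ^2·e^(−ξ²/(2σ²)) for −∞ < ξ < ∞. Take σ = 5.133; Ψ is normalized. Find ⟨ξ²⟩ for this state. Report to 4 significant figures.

⟨ξ^2⟩ ≈ 65.87

By definition ⟨ξ²⟩ = ∫ ξ^2 |Ψ(ξ)|² dξ.
Evaluating both integrals, ⟨ξ²⟩ = 5·σ^2/2.
Putting σ = 5.133 gives 65.869.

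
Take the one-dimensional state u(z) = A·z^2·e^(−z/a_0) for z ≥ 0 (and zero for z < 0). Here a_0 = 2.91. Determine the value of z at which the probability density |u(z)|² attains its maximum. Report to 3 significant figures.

Differentiate |u(z)|² with respect to z and set to zero.
Solving yields z = 2·a_0.
With a_0 = 2.91, the most probable position is 5.820.

z ≈ 5.82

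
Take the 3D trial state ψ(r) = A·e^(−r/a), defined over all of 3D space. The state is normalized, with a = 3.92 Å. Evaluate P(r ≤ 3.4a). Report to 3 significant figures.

Integrate the radial probability density 4πr²|ψ|² over r ≤ 3.4a.
A² is fixed by ∫₀^∞ 4πr²|ψ|² dr = 1, i.e. A² = (π·a^3)^(−1).
Let u = r/a; then A², 4π and the length scale all cancel, so P = ∫_{0}^{3.4} u^2·e^(-2·u) du ÷ ∫_{0}^{∞} u^2·e^(-2·u) du.
With ∫ u^2·e^(-2·u) du = -(2·u^2 + 2·u + 1)·e^(-2·u)/4 + C, the region integral is 1/4 - 773·e^(-34/5)/100 and the full one is 1/4.
This evaluates to P = 0.9656.

P ≈ 0.966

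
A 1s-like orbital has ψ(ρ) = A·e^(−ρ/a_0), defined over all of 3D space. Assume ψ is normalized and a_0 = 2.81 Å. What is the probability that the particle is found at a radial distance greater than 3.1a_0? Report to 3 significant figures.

P ≈ 0.0536

With dV = 4πρ²dρ, the probability is ∫|ψ|² dV over ρ > 3.1a_0.
Normalization gives A² = 1/(π·a_0^3).
Substituting u = ρ/a_0, A², 4π and the length scale all cancel in the ratio: P = ∫_{3.1}^{∞} u^2·e^(-2·u) du / ∫_{0}^{∞} u^2·e^(-2·u) du.
Using ∫ u^2·e^(-2·u) du = -(2·u^2 + 2·u + 1)·e^(-2·u)/4, the numerator is 1321·e^(-31/5)/200 and the denominator is 1/4.
The region integral divided by the full integral gives P = 0.05362.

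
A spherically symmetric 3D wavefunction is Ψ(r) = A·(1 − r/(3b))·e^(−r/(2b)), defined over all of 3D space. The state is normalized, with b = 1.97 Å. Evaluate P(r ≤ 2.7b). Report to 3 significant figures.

Integrate the radial probability density 4πr²|Ψ|² over r ≤ 2.7b.
The full normalization integral is A²·[8·π·b^3/3] = 1, fixing A².
Substituting u = r/b, A², 4π and the length scale all cancel in the ratio: P = ∫_{0}^{2.7} u^2·(1 - u/3)^2·e^(-u) du / ∫_{0}^{∞} u^2·(1 - u/3)^2·e^(-u) du.
An antiderivative of u^2·(1 - u/3)^2·e^(-u) is (-u^4 + 2·u^3 - 3·u^2 - 6·u - 6)·e^(-u)/9; evaluating from 0 to 2.7 gives ≈ 0.23470, while the full integral is 2/3.
Taking the ratio yields P = 0.3520.

P ≈ 0.352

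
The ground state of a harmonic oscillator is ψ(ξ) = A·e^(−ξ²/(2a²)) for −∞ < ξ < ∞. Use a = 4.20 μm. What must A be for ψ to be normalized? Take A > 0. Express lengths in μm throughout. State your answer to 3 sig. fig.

Normalization requires ∫|ψ|² dξ = 1, integrated from −∞ to ∞.
With ∫_{−∞}^{∞} ξ^(2m) e^(−αξ²) dξ = (2m−1)!!·√π / (2^m α^(m+1/2)), carrying out the integral gives A² · √(π)·a.
Hence A² = 1/[√(π)·a].
With a = 4.20: A² = 0.1343 and A = 0.3665.

A ≈ 0.367 μm^(-1/2)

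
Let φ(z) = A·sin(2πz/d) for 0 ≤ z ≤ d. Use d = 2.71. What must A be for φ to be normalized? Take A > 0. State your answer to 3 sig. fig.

Normalization requires ∫|φ|² dz = 1, integrated from 0 to d.
The integral (without the A² prefactor) comes out to d/2.
Hence A² = 1/[d/2].
With d = 2.71: A² = 0.7380 and A = 0.8591.

A ≈ 0.859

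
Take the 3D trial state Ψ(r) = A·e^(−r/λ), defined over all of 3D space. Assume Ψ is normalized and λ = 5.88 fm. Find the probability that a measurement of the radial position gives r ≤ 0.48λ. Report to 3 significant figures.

P ≈ 0.0731

Integrate the radial probability density 4πr²|Ψ|² over r ≤ 0.48λ.
A² is fixed by ∫₀^∞ 4πr²|Ψ|² dr = 1, i.e. A² = (π·λ^3)^(−1).
In terms of u = r/λ (A², 4π and the length scale all cancel between numerator and denominator), P = [∫_{0}^{0.48} u^2·e^(-2·u) du] / [∫_{0}^{∞} u^2·e^(-2·u) du].
With ∫ u^2·e^(-2·u) du = -(2·u^2 + 2·u + 1)·e^(-2·u)/4 + C, the region integral is 1/4 - 1513·e^(-24/25)/2500 and the full one is 1/4.
This evaluates to P = 0.07309.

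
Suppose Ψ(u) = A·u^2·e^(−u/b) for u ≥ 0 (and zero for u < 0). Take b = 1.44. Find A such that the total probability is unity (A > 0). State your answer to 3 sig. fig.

A ≈ 0.464

Normalization requires ∫|Ψ|² du = 1, integrated from 0 to ∞.
Using ∫₀^∞ uⁿ e^(−αu) du = n!/αⁿ⁺¹, carrying out the integral gives A² · 3·b^5/4.
With b = 1.44: A² = 0.2153 and A = 0.4640.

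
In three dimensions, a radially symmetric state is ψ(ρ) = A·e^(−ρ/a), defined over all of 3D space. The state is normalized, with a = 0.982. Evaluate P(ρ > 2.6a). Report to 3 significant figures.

P = ∫ |ψ|² 4πρ² dρ over ρ > 2.6a.
A² is fixed by ∫₀^∞ 4πρ²|ψ|² dρ = 1, i.e. A² = (π·a^3)^(−1).
Let u = ρ/a; then A², 4π and the length scale all cancel, so P = ∫_{2.6}^{∞} u^2·e^(-2·u) du ÷ ∫_{0}^{∞} u^2·e^(-2·u) du.
With ∫ u^2·e^(-2·u) du = -(2·u^2 + 2·u + 1)·e^(-2·u)/4 + C, the region integral is 493·e^(-26/5)/100 and the full one is 1/4.
This evaluates to P = 0.1088.

P ≈ 0.109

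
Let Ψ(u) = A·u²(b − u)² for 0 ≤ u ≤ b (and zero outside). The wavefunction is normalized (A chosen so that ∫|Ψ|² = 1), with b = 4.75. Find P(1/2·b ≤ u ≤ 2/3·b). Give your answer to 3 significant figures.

The probability is P = ∫ |Ψ|² du over [1/2·b, 2/3·b].
The normalization integral ∫|Ψ|²du over the whole domain equals b^9/630·A², and A² cancels in the ratio.
Let t = u/b; then A² and the length scale cancel, so P = ∫_{1/2}^{2/3} t^4·(1 - t)^4 dt ÷ ∫_{0}^{1} t^4·(1 - t)^4 dt.
An antiderivative of t^4·(1 - t)^4 is t^5·(70·t^4 - 315·t^3 + 540·t^2 - 420·t + 126)/630; evaluating from 1/2 to 2/3 gives ≈ 0.00056374, while the full integral is 1/630.
Taking the ratio, P = 0.3552.

P ≈ 0.355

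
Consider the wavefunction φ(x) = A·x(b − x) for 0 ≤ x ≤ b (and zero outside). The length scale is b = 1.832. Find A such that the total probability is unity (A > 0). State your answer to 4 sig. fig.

Normalization requires ∫|φ|² dx = 1, integrated from 0 to b.
The integral (without the A² prefactor) comes out to b^5/30.
Setting this equal to 1 gives A² = 1/(b^5/30).
Substituting b = 1.832 gives A² = 1.4538, so A = 1.2057.

A ≈ 1.206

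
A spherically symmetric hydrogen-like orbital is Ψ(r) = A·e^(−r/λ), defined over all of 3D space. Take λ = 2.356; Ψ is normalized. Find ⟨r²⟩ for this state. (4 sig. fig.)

The expectation value is the |Ψ|²-weighted average of r^2: ∫ r^2|Ψ|² 4πr² dr.
Recall ∫₀^∞ r^m e^(−r/β) dr = m!·β^(m+1), evaluating both integrals, ⟨r²⟩ = 3·λ^2.
Putting λ = 2.356 gives 16.652.

⟨r^2⟩ ≈ 16.65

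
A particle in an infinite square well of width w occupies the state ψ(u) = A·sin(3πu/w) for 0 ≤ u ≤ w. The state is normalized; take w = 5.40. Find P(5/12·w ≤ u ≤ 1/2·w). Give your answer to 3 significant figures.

P ≈ 0.136

The probability is P = ∫ |ψ|² du over [5/12·w, 1/2·w].
Since A² = 1/(w/2), this is the region integral divided by the full normalization integral.
Let t = u/w; then A² and the length scale cancel, so P = ∫_{5/12}^{1/2} sin(3·π·t)^2 dt ÷ ∫_{0}^{1} sin(3·π·t)^2 dt.
Using ∫ sin(3·π·t)^2 dt = t/2 - sin(6·π·t)/(12·π), the numerator is 1/(12·π) + 1/24 and the denominator is 1/2.
The result is P = (2 + π)/(12·π).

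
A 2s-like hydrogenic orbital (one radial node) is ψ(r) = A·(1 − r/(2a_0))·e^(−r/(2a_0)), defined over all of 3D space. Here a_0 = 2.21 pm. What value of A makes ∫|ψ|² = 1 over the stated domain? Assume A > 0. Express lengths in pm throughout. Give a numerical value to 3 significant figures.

A ≈ 0.0607 pm^(-3/2)

Require ∫ |ψ|² 4πr² dr = 1 over the whole domain.
In 3D with spherical symmetry the volume element is 4πr² dr.
The integral (without the A² prefactor) comes out to 8·π·a_0^3.
Hence A² = 1/[8·π·a_0^3].
With a_0 = 2.21: A² = 0.003686 and A = 0.06071.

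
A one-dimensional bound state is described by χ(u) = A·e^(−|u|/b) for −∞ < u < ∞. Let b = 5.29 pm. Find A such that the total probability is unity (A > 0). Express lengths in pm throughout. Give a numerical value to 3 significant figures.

A ≈ 0.435 pm^(-1/2)

We need A² ∫|f|² du = 1, taking the integral from −∞ to ∞.
Using ∫₀^∞ uⁿ e^(−αu) du = n!/αⁿ⁺¹, the integral (without the A² prefactor) comes out to b.
Plugging in b = 5.29 yields A = 0.4348.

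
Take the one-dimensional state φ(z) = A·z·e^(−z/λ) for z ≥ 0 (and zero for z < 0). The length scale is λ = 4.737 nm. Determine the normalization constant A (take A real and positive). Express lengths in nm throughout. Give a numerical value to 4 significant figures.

Require ∫ |φ|² dz = 1 over the whole domain.
The integral (without the A² prefactor) comes out to λ^3/4.
Hence A² = 1/[λ^3/4].
Substituting λ = 4.737 gives A² = 0.037631, so A = 0.19399.

A ≈ 0.1940 nm^(-3/2)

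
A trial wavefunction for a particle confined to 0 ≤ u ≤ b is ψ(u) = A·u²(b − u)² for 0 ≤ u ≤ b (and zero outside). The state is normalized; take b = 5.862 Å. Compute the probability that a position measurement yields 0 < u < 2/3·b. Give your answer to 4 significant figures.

P ≈ 0.8552

The probability is P = ∫ |ψ|² du over [0, 2/3·b].
The normalization integral ∫|ψ|²du over the whole domain equals b^9/630·A², and A² cancels in the ratio.
Substituting t = u/b, A² and the length scale cancel in the ratio: P = ∫_{0}^{2/3} t^4·(1 - t)^4 dt / ∫_{0}^{1} t^4·(1 - t)^4 dt.
An antiderivative of t^4·(1 - t)^4 is t^5·(70·t^4 - 315·t^3 + 540·t^2 - 420·t + 126)/630; evaluating from 0 to 2/3 gives ≈ 0.00135739, while the full integral is 1/630.
This works out to P = 0.85515.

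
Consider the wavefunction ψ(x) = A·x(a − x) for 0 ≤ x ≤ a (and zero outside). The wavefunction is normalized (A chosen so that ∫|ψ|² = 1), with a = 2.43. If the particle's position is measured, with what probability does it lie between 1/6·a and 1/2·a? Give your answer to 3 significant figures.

The probability is P = ∫ |ψ|² dx over [1/6·a, 1/2·a].
Since A² = 1/(a^5/30), this is the region integral divided by the full normalization integral.
Let u = x/a; then A² and the length scale cancel, so P = ∫_{1/6}^{1/2} u^2·(1 - u)^2 du ÷ ∫_{0}^{1} u^2·(1 - u)^2 du.
With ∫ u^2·(1 - u)^2 du = u^3·(6·u^2 - 15·u + 10)/30 + C, the region integral is ≈ 0.015484 and the full one is 1/30.
The result is P = 301/648.

P ≈ 0.465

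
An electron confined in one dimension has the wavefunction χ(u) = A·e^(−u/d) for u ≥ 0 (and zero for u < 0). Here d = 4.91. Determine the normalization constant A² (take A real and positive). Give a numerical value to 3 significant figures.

Require ∫ |χ|² du = 1 over the whole domain.
With ∫₀^∞ u^0 e^(−αu) du = 0!/α^1, the integral (without the A² prefactor) comes out to d/2.
Substituting d = 4.91 gives A² = 0.4073, so A = 0.6382.

A^2 ≈ 0.407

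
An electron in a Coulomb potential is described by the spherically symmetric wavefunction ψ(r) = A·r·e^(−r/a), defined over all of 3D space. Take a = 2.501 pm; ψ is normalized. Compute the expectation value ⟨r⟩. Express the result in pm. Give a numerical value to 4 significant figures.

⟨r⟩ ≈ 6.253 pm

By definition ⟨r⟩ = ∫ r |ψ(r)|² 4πr² dr.
Using ∫₀^∞ rⁿ e^(−αr) dr = n!/αⁿ⁺¹, the ratio of the moment integral to the normalization integral gives ⟨r⟩ = 5·a/2.
Putting a = 2.501 gives 6.2525.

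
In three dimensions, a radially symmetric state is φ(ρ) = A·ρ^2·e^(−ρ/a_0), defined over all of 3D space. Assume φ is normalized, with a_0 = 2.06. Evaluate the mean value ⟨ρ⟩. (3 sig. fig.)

⟨ρ⟩ = ∫ ρ |φ|² 4πρ² dρ over the full domain.
Using ∫₀^∞ ρⁿ e^(−αρ) dρ = n!/αⁿ⁺¹, the ratio of the moment integral to the normalization integral gives ⟨ρ⟩ = 7·a_0/2.
Putting a_0 = 2.06 gives 7.210.

⟨ρ⟩ ≈ 7.21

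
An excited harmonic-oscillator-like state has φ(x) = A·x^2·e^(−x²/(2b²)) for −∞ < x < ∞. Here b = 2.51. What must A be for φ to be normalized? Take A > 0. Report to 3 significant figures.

Require ∫ |φ|² dx = 1 over the whole domain.
∫|φ|² dx = A²·(3·√(π)·b^5/4).
So A² = (3·√(π)·b^5/4)^(−1).
Plugging in b = 2.51 yields A = 0.08690.

A ≈ 0.0869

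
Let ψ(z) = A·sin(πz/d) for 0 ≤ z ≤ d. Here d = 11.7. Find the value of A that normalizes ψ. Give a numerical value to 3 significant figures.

Require ∫ |ψ|² dz = 1 over the whole domain.
With ∫₀^d sin²(nπz/d) dz = d/2, the integral (without the A² prefactor) comes out to d/2.
Hence A² = 1/[d/2].
With d = 11.7: A² = 0.1709 and A = 0.4134.

A ≈ 0.413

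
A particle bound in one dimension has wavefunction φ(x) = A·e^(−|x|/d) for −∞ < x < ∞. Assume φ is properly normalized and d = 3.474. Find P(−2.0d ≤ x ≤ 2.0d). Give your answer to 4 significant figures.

The probability is P = ∫ |φ|² dx over [−2.0d, 2.0d].
Since A² = 1/(d), this is the region integral divided by the full normalization integral.
Both integrals are even about x = 0, so only the x ≥ 0 halves are needed (the factors of 2 cancel). Let u = x/d; then A² and the length scale cancel, so P = ∫_{0}^{2.0} e^(-2·u) du ÷ ∫_{0}^{∞} e^(-2·u) du.
An antiderivative of e^(-2·u) is -e^(-2·u)/2; evaluating from 0 to 2.0 gives 1/2 - e^(-4)/2, while the full integral is 1/2.
This works out to P = 0.98168.

P ≈ 0.9817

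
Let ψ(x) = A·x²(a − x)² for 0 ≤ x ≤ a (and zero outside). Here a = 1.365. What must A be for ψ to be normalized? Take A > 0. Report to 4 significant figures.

A ≈ 6.188

The normalization condition is ∫|ψ|² dx = 1 from 0 to a.
Expanding the polynomial and integrating term by term, carrying out the integral gives A² · a^9/630.
Plugging in a = 1.365 yields A = 6.1883.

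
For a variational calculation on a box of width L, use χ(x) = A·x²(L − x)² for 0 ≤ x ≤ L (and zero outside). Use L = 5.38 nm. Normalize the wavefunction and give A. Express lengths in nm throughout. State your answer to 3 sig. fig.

Require ∫ |χ|² dx = 1 over the whole domain.
Expanding the polynomial and integrating term by term, ∫|χ|² dx = A²·(L^9/630).
Hence A² = 1/[L^9/630].
With L = 5.38: A² = 0.0001668 and A = 0.01292.

A ≈ 0.0129 nm^(-9/2)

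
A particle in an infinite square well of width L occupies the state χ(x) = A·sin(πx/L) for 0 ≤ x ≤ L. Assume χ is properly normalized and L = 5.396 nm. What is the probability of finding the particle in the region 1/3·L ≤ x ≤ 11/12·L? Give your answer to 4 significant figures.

P ≈ 0.8007

The probability is P = ∫ |χ|² dx over [1/3·L, 11/12·L].
Since A² = 1/(L/2), this is the region integral divided by the full normalization integral.
Let u = x/L; then A² and the length scale cancel, so P = ∫_{1/3}^{11/12} sin(π·u)^2 du ÷ ∫_{0}^{1} sin(π·u)^2 du.
Using ∫ sin(π·u)^2 du = u/2 - sin(2·π·u)/(4·π), the numerator is 1/(8·π) + √(3)/(8·π) + 7/24 and the denominator is 1/2.
The result is P = (3 + 3·√(3) + 7·π)/(12·π).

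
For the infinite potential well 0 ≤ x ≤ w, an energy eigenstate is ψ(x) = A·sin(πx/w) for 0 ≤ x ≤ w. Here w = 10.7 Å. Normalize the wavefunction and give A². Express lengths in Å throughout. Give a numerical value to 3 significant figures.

The normalization condition is ∫|ψ|² dx = 1 from 0 to w.
With ψ = A·sin(πx/w), the integral evaluates to A²·[w/2].
So A² = (w/2)^(−1).
Substituting w = 10.7 gives A² = 0.1869, so A = 0.4323.

A^2 ≈ 0.187 Å^(-1)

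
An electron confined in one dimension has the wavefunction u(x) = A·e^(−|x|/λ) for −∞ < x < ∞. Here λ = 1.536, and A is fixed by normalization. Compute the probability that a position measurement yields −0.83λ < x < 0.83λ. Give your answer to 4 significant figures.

|u|² is the probability density, so P = ∫_{−0.83λ}^{0.83λ} |u|² dx.
With A² fixed by ∫|u|² = 1, i.e. A² = (λ)^(−1), substitute and integrate.
By symmetry take twice the x ≥ 0 contribution in numerator and denominator; the 2's cancel. Let t = x/λ; then A² and the length scale cancel, so P = ∫_{0}^{0.83} e^(-2·t) dt ÷ ∫_{0}^{∞} e^(-2·t) dt.
Using ∫ e^(-2·t) dt = -e^(-2·t)/2, the numerator is 1/2 - e^(-83/50)/2 and the denominator is 1/2.
The result is P = 0.80986.

P ≈ 0.8099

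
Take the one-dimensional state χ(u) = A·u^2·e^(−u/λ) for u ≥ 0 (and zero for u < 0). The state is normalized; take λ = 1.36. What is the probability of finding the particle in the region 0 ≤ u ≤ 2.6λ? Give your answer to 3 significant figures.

P ≈ 0.594

P = ∫_{0}^{2.6λ} |χ(u)|² du.
The normalization integral ∫|χ|²du over the whole domain equals 3·λ^5/4·A², and A² cancels in the ratio.
In terms of t = u/λ (A² and the length scale cancel between numerator and denominator), P = [∫_{0}^{2.6} t^4·e^(-2·t) dt] / [∫_{0}^{∞} t^4·e^(-2·t) dt].
Using ∫ t^4·e^(-2·t) dt = -(t^4/2 + t^3 + 3·t^2/2 + 3·t/2 + 3/4)·e^(-2·t), the numerator is ≈ 0.44540 and the denominator is 3/4.
This works out to P = 0.5939.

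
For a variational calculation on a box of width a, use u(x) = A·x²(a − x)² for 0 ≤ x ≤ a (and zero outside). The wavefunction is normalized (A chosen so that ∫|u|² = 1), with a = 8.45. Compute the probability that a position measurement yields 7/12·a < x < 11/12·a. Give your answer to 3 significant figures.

P = ∫_{7/12·a}^{11/12·a} |u(x)|² dx.
The normalization integral ∫|u|²dx over the whole domain equals a^9/630·A², and A² cancels in the ratio.
In terms of t = x/a (A² and the length scale cancel between numerator and denominator), P = [∫_{7/12}^{11/12} t^4·(1 - t)^4 dt] / [∫_{0}^{1} t^4·(1 - t)^4 dt].
An antiderivative of t^4·(1 - t)^4 is t^5·(70·t^4 - 315·t^3 + 540·t^2 - 420·t + 126)/630; evaluating from 7/12 to 11/12 gives ≈ 0.00047929, while the full integral is 1/630.
The result is P = 0.3019.

P ≈ 0.302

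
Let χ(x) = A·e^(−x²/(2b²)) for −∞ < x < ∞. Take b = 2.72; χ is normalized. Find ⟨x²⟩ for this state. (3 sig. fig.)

⟨x^2⟩ ≈ 3.70

⟨x²⟩ = ∫ x^2 |χ|² dx over the full domain.
Evaluating both integrals, ⟨x²⟩ = b^2/2.
Putting b = 2.72 gives 3.699.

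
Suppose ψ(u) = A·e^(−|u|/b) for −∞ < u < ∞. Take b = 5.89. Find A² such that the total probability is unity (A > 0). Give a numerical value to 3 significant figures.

A^2 ≈ 0.170

Require ∫ |ψ|² du = 1 over the whole domain.
The integral (without the A² prefactor) comes out to b.
With b = 5.89: A² = 0.1698 and A = 0.4120.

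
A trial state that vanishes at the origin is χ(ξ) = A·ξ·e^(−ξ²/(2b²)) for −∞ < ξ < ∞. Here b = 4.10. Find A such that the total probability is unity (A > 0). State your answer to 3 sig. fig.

Normalization requires ∫|χ|² dξ = 1, integrated from −∞ to ∞.
Using the Gaussian integral ∫_{−∞}^{∞} e^(−αξ²) dξ = √(π/α), carrying out the integral gives A² · √(π)·b^3/2.
So A² = (√(π)·b^3/2)^(−1).
Substituting b = 4.10 gives A² = 0.01637, so A = 0.1280.

A ≈ 0.128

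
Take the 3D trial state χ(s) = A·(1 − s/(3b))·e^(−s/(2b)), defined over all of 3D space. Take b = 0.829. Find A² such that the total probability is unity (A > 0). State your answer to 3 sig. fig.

Require ∫ |χ|² 4πs² ds = 1 over the whole domain.
The angular integral contributes 4π, leaving ∫₀^∞ s²|χ|² ds.
Using ∫₀^∞ sⁿ e^(−αs) ds = n!/αⁿ⁺¹, carrying out the integral gives A² · 8·π·b^3/3.
With b = 0.829: A² = 0.2095 and A = 0.4577.

A^2 ≈ 0.210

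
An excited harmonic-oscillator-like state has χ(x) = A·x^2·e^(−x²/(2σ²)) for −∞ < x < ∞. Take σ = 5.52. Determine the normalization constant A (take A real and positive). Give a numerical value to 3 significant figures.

We need A² ∫|f|² dx = 1, taking the integral from −∞ to ∞.
Carrying out the integral gives A² · 3·√(π)·σ^5/4.
So A² = (3·√(π)·σ^5/4)^(−1).
With σ = 5.52: A² = 0.0001468 and A = 0.01212.

A ≈ 0.0121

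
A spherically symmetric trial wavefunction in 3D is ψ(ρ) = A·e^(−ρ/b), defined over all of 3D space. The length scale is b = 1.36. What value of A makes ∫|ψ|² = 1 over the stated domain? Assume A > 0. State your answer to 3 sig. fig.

A ≈ 0.356

The normalization condition is ∫|ψ|² 4πρ² dρ = 1 from 0 to ∞.
With ∫₀^∞ ρ^2 e^(−αρ) dρ = 2!/α^3, carrying out the integral gives A² · π·b^3.
Hence A² = 1/[π·b^3].
With b = 1.36: A² = 0.1265 and A = 0.3557.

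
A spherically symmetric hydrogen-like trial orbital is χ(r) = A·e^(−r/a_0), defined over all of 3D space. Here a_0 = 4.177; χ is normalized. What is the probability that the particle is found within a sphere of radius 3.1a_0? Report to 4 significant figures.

P ≈ 0.9464

With dV = 4πr²dr, the probability is ∫|χ|² dV over r ≤ 3.1a_0.
The full normalization integral is A²·[π·a_0^3] = 1, fixing A².
Substituting u = r/a_0, A², 4π and the length scale all cancel in the ratio: P = ∫_{0}^{3.1} u^2·e^(-2·u) du / ∫_{0}^{∞} u^2·e^(-2·u) du.
Using ∫ u^2·e^(-2·u) du = -(2·u^2 + 2·u + 1)·e^(-2·u)/4, the numerator is 1/4 - 1321·e^(-31/5)/200 and the denominator is 1/4.
This evaluates to P = 0.94638.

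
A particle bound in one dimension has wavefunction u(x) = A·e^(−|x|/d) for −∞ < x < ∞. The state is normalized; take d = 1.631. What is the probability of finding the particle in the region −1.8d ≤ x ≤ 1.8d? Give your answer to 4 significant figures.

P = ∫_{−1.8d}^{1.8d} |u(x)|² dx.
Since A² = 1/(d), this is the region integral divided by the full normalization integral.
Both integrals are even about x = 0, so only the x ≥ 0 halves are needed (the factors of 2 cancel). In terms of t = x/d (A² and the length scale cancel between numerator and denominator), P = [∫_{0}^{1.8} e^(-2·t) dt] / [∫_{0}^{∞} e^(-2·t) dt].
An antiderivative of e^(-2·t) is -e^(-2·t)/2; evaluating from 0 to 1.8 gives 1/2 - e^(-18/5)/2, while the full integral is 1/2.
Taking the ratio, P = 0.97268.

P ≈ 0.9727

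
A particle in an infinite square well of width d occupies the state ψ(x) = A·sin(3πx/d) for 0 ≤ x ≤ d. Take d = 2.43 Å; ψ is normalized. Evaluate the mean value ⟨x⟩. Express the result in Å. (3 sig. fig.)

By definition ⟨x⟩ = ∫ x |ψ(x)|² dx.
Using sin²θ = (1 − cos 2θ)/2, the ratio of the moment integral to the normalization integral gives ⟨x⟩ = d/2.
With d = 2.43, ⟨x⟩ = 1.215.

⟨x⟩ ≈ 1.22 Å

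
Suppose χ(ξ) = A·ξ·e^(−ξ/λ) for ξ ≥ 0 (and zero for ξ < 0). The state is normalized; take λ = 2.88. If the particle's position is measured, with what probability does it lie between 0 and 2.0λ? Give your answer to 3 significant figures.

P ≈ 0.762

|χ|² is the probability density, so P = ∫_{0}^{2.0λ} |χ|² dξ.
Since A² = 1/(λ^3/4), this is the region integral divided by the full normalization integral.
Let u = ξ/λ; then A² and the length scale cancel, so P = ∫_{0}^{2.0} u^2·e^(-2·u) du ÷ ∫_{0}^{∞} u^2·e^(-2·u) du.
With ∫ u^2·e^(-2·u) du = -(2·u^2 + 2·u + 1)·e^(-2·u)/4 + C, the region integral is 1/4 - 13·e^(-4)/4 and the full one is 1/4.
Evaluating gives P = 0.7619.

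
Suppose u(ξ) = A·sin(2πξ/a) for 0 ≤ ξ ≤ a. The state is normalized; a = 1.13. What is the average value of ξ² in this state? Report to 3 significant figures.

⟨ξ^2⟩ ≈ 0.409

By definition ⟨ξ²⟩ = ∫ ξ^2 |u(ξ)|² dξ.
Using sin²θ = (1 − cos 2θ)/2, the ratio of the moment integral to the normalization integral gives ⟨ξ²⟩ = -a^2/(8·π^2) + a^2/3.
Putting a = 1.13 gives 0.4095.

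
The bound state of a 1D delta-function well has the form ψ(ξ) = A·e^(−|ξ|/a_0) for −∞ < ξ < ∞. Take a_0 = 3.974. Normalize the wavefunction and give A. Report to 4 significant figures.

The normalization condition is ∫|ψ|² dξ = 1 from −∞ to ∞.
Recall ∫₀^∞ ξ^m e^(−ξ/β) dξ = m!·β^(m+1), carrying out the integral gives A² · a_0.
Setting this equal to 1 gives A² = 1/(a_0).
With a_0 = 3.974: A² = 0.25164 and A = 0.50163.

A ≈ 0.5016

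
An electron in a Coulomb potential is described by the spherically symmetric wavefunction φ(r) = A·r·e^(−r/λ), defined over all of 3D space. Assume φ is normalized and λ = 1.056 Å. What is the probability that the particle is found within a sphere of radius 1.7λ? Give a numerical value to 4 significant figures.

P = ∫ |φ|² 4πr² dr over r ≤ 1.7λ.
The full normalization integral is A²·[3·π·λ^5] = 1, fixing A².
Substituting u = r/λ, A², 4π and the length scale all cancel in the ratio: P = ∫_{0}^{1.7} u^4·e^(-2·u) du / ∫_{0}^{∞} u^4·e^(-2·u) du.
Using ∫ u^4·e^(-2·u) du = -(u^4/2 + u^3 + 3·u^2/2 + 3·u/2 + 3/4)·e^(-2·u), the numerator is ≈ 0.191864 and the denominator is 3/4.
This evaluates to P = 0.25582.

P ≈ 0.2558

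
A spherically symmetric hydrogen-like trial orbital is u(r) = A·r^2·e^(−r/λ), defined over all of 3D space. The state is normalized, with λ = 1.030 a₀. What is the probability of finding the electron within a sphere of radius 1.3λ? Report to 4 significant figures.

P = ∫ |u|² 4πr² dr over r ≤ 1.3λ.
The full normalization integral is A²·[45·π·λ^7/2] = 1, fixing A².
In terms of t = r/λ (A², 4π and the length scale all cancel between numerator and denominator), P = [∫_{0}^{1.3} t^6·e^(-2·t) dt] / [∫_{0}^{∞} t^6·e^(-2·t) dt].
An antiderivative of t^6·e^(-2·t) is -(4·t^6 + 12·t^5 + 30·t^4 + 60·t^3 + 90·t^2 + 90·t + 45)·e^(-2·t)/8; evaluating from 0 to 1.3 gives ≈ 0.0965818, while the full integral is 45/8.
Taking the ratio yields P = 0.017170.

P ≈ 0.01717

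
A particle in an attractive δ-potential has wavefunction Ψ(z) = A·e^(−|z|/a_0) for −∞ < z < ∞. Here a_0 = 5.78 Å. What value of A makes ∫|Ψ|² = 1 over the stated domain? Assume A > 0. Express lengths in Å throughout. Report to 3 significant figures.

A ≈ 0.416 Å^(-1/2)

Require ∫ |Ψ|² dz = 1 over the whole domain.
Using ∫₀^∞ zⁿ e^(−αz) dz = n!/αⁿ⁺¹, with Ψ = A·e^(−|z|/a_0), the integral evaluates to A²·[a_0].
Hence A² = 1/[a_0].
With a_0 = 5.78: A² = 0.1730 and A = 0.4159.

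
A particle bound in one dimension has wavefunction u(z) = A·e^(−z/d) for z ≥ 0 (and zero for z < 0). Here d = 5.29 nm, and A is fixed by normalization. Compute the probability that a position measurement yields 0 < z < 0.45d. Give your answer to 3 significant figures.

P ≈ 0.593

The probability is P = ∫ |u|² dz over [0, 0.45d].
Since A² = 1/(d/2), this is the region integral divided by the full normalization integral.
In terms of t = z/d (A² and the length scale cancel between numerator and denominator), P = [∫_{0}^{0.45} e^(-2·t) dt] / [∫_{0}^{∞} e^(-2·t) dt].
With ∫ e^(-2·t) dt = -e^(-2·t)/2 + C, the region integral is 1/2 - e^(-9/10)/2 and the full one is 1/2.
Evaluating gives P = 0.5934.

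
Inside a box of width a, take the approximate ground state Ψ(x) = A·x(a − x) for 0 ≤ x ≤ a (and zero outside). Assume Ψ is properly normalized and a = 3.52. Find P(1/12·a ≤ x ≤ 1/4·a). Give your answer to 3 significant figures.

P ≈ 0.0984

The probability is P = ∫ |Ψ|² dx over [1/12·a, 1/4·a].
Since A² = 1/(a^5/30), this is the region integral divided by the full normalization integral.
In terms of u = x/a (A² and the length scale cancel between numerator and denominator), P = [∫_{1/12}^{1/4} u^2·(1 - u)^2 du] / [∫_{0}^{1} u^2·(1 - u)^2 du].
With ∫ u^2·(1 - u)^2 du = u^3·(6·u^2 - 15·u + 10)/30 + C, the region integral is ≈ 0.0032809 and the full one is 1/30.
Evaluating gives P = 0.09843.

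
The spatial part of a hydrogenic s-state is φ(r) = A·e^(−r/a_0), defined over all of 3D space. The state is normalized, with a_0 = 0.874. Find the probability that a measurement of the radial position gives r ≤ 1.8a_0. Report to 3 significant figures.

P ≈ 0.697

With dV = 4πr²dr, the probability is ∫|φ|² dV over r ≤ 1.8a_0.
Normalization gives A² = 1/(π·a_0^3).
Substituting u = r/a_0, A², 4π and the length scale all cancel in the ratio: P = ∫_{0}^{1.8} u^2·e^(-2·u) du / ∫_{0}^{∞} u^2·e^(-2·u) du.
With ∫ u^2·e^(-2·u) du = -(2·u^2 + 2·u + 1)·e^(-2·u)/4 + C, the region integral is 1/4 - 277·e^(-18/5)/100 and the full one is 1/4.
Taking the ratio yields P = 0.6973.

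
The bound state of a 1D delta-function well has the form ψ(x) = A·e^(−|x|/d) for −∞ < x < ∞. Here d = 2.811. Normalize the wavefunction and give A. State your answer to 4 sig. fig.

A ≈ 0.5964

Normalization requires ∫|ψ|² dx = 1, integrated from −∞ to ∞.
∫|ψ|² dx = A²·(d).
Plugging in d = 2.811 yields A = 0.59644.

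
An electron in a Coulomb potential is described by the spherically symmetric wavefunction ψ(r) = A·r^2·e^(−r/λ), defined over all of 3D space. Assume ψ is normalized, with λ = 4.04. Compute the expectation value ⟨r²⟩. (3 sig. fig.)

By definition ⟨r²⟩ = ∫ r^2 |ψ(r)|² 4πr² dr.
Recall ∫₀^∞ r^m e^(−r/β) dr = m!·β^(m+1), evaluating both integrals, ⟨r²⟩ = 14·λ^2.
Putting λ = 4.04 gives 228.5.

⟨r^2⟩ ≈ 229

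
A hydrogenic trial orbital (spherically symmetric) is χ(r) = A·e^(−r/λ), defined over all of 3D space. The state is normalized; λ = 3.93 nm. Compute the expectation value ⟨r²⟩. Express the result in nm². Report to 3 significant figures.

⟨r²⟩ = ∫ r^2 |χ|² 4πr² dr over the full domain.
Since the A² factors cancel between numerator and denominator, ⟨r²⟩ = 3·λ^2.
With λ = 3.93, ⟨r^2⟩ = 46.33.

⟨r^2⟩ ≈ 46.3 nm^2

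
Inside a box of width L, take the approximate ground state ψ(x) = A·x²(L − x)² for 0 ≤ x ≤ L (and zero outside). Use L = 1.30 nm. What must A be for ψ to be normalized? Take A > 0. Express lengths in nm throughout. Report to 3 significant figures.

A ≈ 7.71 nm^(-9/2)

The normalization condition is ∫|ψ|² dx = 1 from 0 to L.
The integral (without the A² prefactor) comes out to L^9/630.
Plugging in L = 1.30 yields A = 7.708.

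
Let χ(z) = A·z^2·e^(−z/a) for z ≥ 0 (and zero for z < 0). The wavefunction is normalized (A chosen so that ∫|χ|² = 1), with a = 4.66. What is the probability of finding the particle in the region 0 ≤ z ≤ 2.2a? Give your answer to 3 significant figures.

P ≈ 0.449

|χ|² is the probability density, so P = ∫_{0}^{2.2a} |χ|² dz.
The normalization integral ∫|χ|²dz over the whole domain equals 3·a^5/4·A², and A² cancels in the ratio.
Let u = z/a; then A² and the length scale cancel, so P = ∫_{0}^{2.2} u^4·e^(-2·u) du ÷ ∫_{0}^{∞} u^4·e^(-2·u) du.
Using ∫ u^4·e^(-2·u) du = -(u^4/2 + u^3 + 3·u^2/2 + 3·u/2 + 3/4)·e^(-2·u), the numerator is ≈ 0.33661 and the denominator is 3/4.
Evaluating gives P = 0.4488.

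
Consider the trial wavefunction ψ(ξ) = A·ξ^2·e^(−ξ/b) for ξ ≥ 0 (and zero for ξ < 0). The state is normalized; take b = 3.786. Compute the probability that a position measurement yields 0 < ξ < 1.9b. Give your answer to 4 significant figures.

P ≈ 0.3322

P = ∫_{0}^{1.9b} |ψ(ξ)|² dξ.
The normalization integral ∫|ψ|²dξ over the whole domain equals 3·b^5/4·A², and A² cancels in the ratio.
In terms of u = ξ/b (A² and the length scale cancel between numerator and denominator), P = [∫_{0}^{1.9} u^4·e^(-2·u) du] / [∫_{0}^{∞} u^4·e^(-2·u) du].
With ∫ u^4·e^(-2·u) du = -(u^4/2 + u^3 + 3·u^2/2 + 3·u/2 + 3/4)·e^(-2·u) + C, the region integral is ≈ 0.249117 and the full one is 3/4.
The result is P = 0.33216.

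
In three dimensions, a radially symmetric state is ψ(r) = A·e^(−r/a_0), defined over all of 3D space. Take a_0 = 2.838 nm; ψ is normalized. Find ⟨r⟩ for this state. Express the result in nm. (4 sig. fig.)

⟨r⟩ = ∫ r |ψ|² 4πr² dr over the full domain.
Using ∫₀^∞ rⁿ e^(−αr) dr = n!/αⁿ⁺¹, the ratio of the moment integral to the normalization integral gives ⟨r⟩ = 3·a_0/2.
Putting a_0 = 2.838 gives 4.2570.

⟨r⟩ ≈ 4.257 nm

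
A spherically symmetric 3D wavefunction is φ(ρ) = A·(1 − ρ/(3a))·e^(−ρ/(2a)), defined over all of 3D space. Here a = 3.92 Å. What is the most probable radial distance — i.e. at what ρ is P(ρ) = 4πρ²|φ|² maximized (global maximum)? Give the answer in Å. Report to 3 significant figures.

Differentiate P(ρ) = 4πρ²|φ|² with respect to ρ and set to zero.
This gives ρ = a.
With a = 3.92, the most probable radial distance is 3.920 Å.

ρ ≈ 3.92 Å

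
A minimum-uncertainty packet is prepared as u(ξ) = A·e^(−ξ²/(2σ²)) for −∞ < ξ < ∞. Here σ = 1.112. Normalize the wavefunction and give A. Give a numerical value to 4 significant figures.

Normalization requires ∫|u|² dξ = 1, integrated from −∞ to ∞.
Differentiating ∫e^(−αξ²) dξ = √(π/α) under α to get the higher moments, the integral (without the A² prefactor) comes out to √(π)·σ.
So A² = (√(π)·σ)^(−1).
With σ = 1.112: A² = 0.50736 and A = 0.71230.

A ≈ 0.7123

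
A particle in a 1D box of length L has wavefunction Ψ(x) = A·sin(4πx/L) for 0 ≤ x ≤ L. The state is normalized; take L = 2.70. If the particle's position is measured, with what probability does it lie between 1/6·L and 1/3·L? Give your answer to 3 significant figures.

|Ψ|² is the probability density, so P = ∫_{1/6·L}^{1/3·L} |Ψ|² dx.
The normalization integral ∫|Ψ|²dx over the whole domain equals L/2·A², and A² cancels in the ratio.
Let u = x/L; then A² and the length scale cancel, so P = ∫_{1/6}^{1/3} sin(4·π·u)^2 du ÷ ∫_{0}^{1} sin(4·π·u)^2 du.
With ∫ sin(4·π·u)^2 du = u/2 - sin(4·π·u)·cos(4·π·u)/(8·π) + C, the region integral is -√(3)/(16·π) + 1/12 and the full one is 1/2.
Evaluating gives P = (-√(3)/8 + π/6)/π.

P ≈ 0.0978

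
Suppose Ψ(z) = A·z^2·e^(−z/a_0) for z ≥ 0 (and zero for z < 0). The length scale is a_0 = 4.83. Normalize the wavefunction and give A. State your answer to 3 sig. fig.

A ≈ 0.0225

We need A² ∫|f|² dz = 1, taking the integral from 0 to ∞.
Using ∫₀^∞ zⁿ e^(−αz) dz = n!/αⁿ⁺¹, the integral (without the A² prefactor) comes out to 3·a_0^5/4.
So A² = (3·a_0^5/4)^(−1).
With a_0 = 4.83: A² = 0.0005072 and A = 0.02252.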